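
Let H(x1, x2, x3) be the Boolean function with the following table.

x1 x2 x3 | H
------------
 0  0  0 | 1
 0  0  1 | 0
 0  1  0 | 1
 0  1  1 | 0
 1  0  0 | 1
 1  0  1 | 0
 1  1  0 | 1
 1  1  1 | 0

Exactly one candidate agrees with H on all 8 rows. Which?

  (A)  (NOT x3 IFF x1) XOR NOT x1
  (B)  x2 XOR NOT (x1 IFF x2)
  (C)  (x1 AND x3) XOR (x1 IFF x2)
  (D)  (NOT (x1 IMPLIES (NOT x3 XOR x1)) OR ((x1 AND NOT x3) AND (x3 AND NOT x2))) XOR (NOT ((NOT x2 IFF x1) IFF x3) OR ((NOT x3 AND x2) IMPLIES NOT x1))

A

(B) fails at (0,0,0): the formula yields 0, H is 1.
(C) fails at (0,0,1): the formula yields 1, H is 0.
(D) fails at (0,0,1): the formula yields 1, H is 0.
That leaves (A). Evaluating it on every row reproduces the table of H exactly.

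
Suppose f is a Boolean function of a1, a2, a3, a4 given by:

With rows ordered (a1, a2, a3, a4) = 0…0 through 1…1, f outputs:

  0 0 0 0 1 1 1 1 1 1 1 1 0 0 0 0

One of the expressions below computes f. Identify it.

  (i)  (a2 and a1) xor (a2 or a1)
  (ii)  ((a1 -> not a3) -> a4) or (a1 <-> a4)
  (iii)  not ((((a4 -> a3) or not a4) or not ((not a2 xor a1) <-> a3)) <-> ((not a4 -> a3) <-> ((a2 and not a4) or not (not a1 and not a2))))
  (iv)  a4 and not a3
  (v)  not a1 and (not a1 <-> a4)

(ii) fails at (0,0,0,0): the formula yields 1, f is 0.
(iii) fails at (0,0,0,1): the formula yields 1, f is 0.
(iv) fails at (0,0,0,1): the formula yields 1, f is 0.
(v) fails at (0,0,0,1): the formula yields 1, f is 0.
Only (i) survives; checking it on all 16 rows confirms it matches f.

i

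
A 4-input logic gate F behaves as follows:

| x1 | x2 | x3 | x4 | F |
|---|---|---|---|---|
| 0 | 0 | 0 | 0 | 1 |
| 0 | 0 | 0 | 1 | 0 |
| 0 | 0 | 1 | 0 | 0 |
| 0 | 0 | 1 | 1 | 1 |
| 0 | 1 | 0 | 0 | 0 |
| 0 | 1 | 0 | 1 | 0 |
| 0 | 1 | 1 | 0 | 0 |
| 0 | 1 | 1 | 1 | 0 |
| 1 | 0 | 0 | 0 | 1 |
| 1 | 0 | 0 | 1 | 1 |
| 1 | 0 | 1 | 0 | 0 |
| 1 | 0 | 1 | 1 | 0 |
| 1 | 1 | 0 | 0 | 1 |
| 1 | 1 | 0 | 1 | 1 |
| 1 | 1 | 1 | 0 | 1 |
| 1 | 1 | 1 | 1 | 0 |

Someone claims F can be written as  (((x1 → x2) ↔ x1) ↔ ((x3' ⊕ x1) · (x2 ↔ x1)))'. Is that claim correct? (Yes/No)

No

Test each input against both F and the formula:
  x1=0, x2=0, x3=0, x4=0: formula gives 1, F = 1 ✓
  x1=0, x2=0, x3=0, x4=1: formula gives 1, but F = 0 ✗
A single disagreement suffices: at (0,0,0,1) they differ, so the formula does not compute F.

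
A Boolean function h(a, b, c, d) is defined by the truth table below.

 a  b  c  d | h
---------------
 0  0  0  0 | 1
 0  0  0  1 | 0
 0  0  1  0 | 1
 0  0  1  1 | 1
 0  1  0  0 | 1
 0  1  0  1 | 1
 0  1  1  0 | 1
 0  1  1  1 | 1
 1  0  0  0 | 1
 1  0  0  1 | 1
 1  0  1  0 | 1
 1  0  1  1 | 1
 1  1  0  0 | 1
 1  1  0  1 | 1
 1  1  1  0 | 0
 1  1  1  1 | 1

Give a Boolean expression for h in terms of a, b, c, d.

h is 0 on only 2 rows — (0,0,0,1), (1,1,1,0). Writing each as a minterm (¬a·¬b·¬c·d, a·b·c·¬d) and OR-ing them characterizes exactly where h=0, so h is the negation of that disjunction.

h(a, b, c, d) = ¬((((¬a ∧ ¬b) ∧ ¬c) ∧ d) ∨ (((a ∧ b) ∧ c) ∧ ¬d))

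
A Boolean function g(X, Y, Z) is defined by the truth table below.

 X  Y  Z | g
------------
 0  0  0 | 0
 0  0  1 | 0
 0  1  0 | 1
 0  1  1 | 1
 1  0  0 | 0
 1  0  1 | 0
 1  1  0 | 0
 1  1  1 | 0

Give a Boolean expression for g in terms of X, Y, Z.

g(X, Y, Z) = ((X' · Y) · Z') + ((X' · Y) · Z)

The 1-rows are (0,1,0), (0,1,1). Each contributes one minterm — ¬X·Y·¬Z; ¬X·Y·Z — and their disjunction is a sum-of-products form of g.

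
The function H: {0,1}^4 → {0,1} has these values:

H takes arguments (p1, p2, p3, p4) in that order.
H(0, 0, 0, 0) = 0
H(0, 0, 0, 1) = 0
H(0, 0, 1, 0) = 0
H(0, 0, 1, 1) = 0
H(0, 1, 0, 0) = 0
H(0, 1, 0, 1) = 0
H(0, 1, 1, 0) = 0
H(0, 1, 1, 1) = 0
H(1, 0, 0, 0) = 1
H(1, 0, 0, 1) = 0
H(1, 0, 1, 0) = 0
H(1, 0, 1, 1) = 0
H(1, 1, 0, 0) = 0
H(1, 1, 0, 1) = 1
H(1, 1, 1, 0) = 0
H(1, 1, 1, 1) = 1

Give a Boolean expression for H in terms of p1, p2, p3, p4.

H(p1, p2, p3, p4) = ((((p1 and not p2) and not p3) and not p4) or (((p1 and p2) and not p3) and p4)) or (((p1 and p2) and p3) and p4)

H=1 on 3 inputs: (1,0,0,0), (1,1,0,1), (1,1,1,1). Reading each as a conjunction of literals (p1·¬p2·¬p3·¬p4, p1·p2·¬p3·p4, p1·p2·p3·p4) and taking the OR gives the canonical DNF.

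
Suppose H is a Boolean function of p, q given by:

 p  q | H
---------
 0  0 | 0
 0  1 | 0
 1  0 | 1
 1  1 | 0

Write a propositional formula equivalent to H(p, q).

H(p, q) = p · q'

1 only at (1,0): p AND NOT q.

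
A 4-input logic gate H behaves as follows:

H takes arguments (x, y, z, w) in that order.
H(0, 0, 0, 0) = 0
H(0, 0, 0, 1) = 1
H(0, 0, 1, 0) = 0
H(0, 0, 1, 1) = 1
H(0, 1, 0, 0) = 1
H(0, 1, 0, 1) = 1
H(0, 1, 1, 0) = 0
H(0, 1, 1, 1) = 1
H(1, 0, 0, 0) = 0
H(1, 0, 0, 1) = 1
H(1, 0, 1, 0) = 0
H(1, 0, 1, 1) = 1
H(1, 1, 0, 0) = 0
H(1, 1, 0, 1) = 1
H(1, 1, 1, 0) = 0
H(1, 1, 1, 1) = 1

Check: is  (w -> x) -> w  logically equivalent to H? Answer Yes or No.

Evaluate (w -> x) -> w on each row and compare to H:
  x=0, y=0, z=0, w=0: formula gives 0, H = 0 ✓
  x=0, y=0, z=0, w=1: formula gives 1, H = 1 ✓
  x=0, y=0, z=1, w=0: formula gives 0, H = 0 ✓
  x=0, y=0, z=1, w=1: formula gives 1, H = 1 ✓
  x=0, y=1, z=0, w=0: formula gives 0, but H = 1 ✗
A single disagreement suffices: at (0,1,0,0) they differ, so the formula does not compute H.

No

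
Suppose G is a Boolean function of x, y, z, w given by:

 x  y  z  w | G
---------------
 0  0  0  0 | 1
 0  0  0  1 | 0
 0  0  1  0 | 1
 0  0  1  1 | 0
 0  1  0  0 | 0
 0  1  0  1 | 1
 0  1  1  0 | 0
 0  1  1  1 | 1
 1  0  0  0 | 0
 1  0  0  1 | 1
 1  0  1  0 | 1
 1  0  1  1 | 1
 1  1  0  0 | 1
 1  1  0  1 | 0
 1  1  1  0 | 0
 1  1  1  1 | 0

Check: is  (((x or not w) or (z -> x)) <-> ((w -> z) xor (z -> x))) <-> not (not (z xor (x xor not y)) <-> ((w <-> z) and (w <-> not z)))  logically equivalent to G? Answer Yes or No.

Yes

Check the formula against G row by row:
  x=0, y=0, z=0, w=0: formula gives 1, G = 1 ✓
  x=0, y=0, z=0, w=1: formula gives 0, G = 0 ✓
  x=0, y=0, z=1, w=0: formula gives 1, G = 1 ✓
  x=0, y=0, z=1, w=1: formula gives 0, G = 0 ✓
  … (the remaining 12 rows also agree.)
All 16 rows match — the expression computes G exactly.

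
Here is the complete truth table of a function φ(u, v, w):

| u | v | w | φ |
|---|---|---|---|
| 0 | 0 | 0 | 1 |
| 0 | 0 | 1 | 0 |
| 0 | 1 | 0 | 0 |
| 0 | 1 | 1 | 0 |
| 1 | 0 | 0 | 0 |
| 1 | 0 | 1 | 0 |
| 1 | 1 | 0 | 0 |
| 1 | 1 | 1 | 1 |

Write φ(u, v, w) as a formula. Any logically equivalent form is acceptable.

φ=1 on 2 inputs: (0,0,0), (1,1,1). Reading each as a conjunction of literals (¬u·¬v·¬w, u·v·w) and taking the OR gives the canonical DNF.

φ(u, v, w) = ((NOT u AND NOT v) AND NOT w) OR ((u AND v) AND w)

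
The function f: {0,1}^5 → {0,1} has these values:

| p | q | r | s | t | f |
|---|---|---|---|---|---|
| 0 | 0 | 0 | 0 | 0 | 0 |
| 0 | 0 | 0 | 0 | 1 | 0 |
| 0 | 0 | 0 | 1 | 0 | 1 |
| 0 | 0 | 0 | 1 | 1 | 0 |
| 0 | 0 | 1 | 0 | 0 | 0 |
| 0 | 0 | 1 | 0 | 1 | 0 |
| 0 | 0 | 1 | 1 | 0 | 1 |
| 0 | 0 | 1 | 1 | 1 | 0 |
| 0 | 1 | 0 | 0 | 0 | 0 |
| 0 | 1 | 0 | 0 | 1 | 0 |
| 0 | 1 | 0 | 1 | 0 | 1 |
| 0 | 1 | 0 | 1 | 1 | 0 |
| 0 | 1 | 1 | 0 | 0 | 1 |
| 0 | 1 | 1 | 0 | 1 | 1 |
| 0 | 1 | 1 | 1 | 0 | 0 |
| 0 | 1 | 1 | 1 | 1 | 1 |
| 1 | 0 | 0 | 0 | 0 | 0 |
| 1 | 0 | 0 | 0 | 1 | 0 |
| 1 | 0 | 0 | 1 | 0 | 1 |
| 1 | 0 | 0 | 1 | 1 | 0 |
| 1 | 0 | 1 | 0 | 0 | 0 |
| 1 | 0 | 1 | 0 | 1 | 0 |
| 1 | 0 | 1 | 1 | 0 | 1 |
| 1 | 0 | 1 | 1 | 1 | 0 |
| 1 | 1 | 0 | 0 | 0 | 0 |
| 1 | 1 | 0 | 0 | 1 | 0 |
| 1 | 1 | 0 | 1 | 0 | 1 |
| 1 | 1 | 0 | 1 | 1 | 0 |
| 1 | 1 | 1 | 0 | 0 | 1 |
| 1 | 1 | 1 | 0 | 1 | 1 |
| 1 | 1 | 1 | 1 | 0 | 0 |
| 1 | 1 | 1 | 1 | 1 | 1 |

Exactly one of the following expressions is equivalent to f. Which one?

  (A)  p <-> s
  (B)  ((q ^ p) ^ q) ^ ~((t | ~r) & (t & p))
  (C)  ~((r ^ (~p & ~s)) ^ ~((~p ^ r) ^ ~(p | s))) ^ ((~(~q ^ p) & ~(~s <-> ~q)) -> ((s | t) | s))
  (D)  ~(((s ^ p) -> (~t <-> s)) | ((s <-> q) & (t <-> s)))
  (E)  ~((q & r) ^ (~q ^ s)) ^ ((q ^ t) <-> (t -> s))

E

(A): at (0,0,0,0,0) it gives 1, but f = 0 — eliminated.
(B): at (0,0,0,0,0) it gives 1, but f = 0 — eliminated.
(C): at (0,0,0,1,0) it gives 0, but f = 1 — eliminated.
(D): at (0,0,0,1,0) it gives 0, but f = 1 — eliminated.
That leaves (E). Evaluating it on every row reproduces the table of f exactly.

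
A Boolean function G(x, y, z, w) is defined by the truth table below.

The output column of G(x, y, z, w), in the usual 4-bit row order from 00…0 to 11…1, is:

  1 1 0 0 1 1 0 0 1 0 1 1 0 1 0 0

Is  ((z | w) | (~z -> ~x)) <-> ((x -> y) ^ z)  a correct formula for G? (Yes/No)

Evaluate ((z | w) | (~z -> ~x)) <-> ((x -> y) ^ z) on each row and compare to G:
  x=0, y=0, z=0, w=0: formula gives 1, G = 1 ✓
  x=0, y=0, z=0, w=1: formula gives 1, G = 1 ✓
  x=0, y=0, z=1, w=0: formula gives 0, G = 0 ✓
  x=0, y=0, z=1, w=1: formula gives 0, G = 0 ✓
  …and likewise for the remaining 12 rows.
No disagreement on any input; they are logically equivalent.

Yes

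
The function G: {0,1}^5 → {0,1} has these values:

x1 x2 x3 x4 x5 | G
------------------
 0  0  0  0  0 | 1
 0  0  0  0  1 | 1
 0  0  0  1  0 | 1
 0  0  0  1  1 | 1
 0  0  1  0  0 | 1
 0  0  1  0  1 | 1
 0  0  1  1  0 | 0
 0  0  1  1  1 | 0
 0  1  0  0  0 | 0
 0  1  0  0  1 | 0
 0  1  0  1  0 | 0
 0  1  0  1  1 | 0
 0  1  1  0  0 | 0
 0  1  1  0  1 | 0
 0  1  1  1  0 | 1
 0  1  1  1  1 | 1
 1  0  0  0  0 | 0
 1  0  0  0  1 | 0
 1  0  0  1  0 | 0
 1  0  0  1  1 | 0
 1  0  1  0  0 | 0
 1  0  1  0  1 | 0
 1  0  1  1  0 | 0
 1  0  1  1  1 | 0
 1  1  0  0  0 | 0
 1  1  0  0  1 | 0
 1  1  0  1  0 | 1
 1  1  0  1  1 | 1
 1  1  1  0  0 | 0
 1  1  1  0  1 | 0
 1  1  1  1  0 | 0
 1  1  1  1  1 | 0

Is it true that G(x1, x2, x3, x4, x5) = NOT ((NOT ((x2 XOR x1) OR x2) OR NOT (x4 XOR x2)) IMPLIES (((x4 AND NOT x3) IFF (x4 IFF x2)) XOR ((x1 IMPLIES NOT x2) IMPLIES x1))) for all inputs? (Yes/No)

Yes

Check the formula against G row by row:
  x1=0, x2=0, x3=0, x4=0, x5=0: formula gives 1, G = 1 ✓
  x1=0, x2=0, x3=0, x4=0, x5=1: formula gives 1, G = 1 ✓
  x1=0, x2=0, x3=0, x4=1, x5=0: formula gives 1, G = 1 ✓
  x1=0, x2=0, x3=0, x4=1, x5=1: formula gives 1, G = 1 ✓
  … (the remaining 28 rows also agree.)
All 32 rows match — the expression computes G exactly.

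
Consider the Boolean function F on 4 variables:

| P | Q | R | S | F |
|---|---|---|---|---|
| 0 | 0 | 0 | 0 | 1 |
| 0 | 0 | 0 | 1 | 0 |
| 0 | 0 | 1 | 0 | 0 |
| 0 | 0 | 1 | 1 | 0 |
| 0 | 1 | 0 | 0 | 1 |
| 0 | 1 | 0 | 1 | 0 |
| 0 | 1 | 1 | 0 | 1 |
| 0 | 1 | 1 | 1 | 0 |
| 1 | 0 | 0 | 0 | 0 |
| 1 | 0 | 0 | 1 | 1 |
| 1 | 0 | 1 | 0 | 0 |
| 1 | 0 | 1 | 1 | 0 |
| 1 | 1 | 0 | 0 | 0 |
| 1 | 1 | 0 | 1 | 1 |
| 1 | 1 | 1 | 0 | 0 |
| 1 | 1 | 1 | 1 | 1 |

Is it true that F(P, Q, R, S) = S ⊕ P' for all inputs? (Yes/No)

No

Evaluate S ⊕ P' on each row and compare to F:
  P=0, Q=0, R=0, S=0: formula gives 1, F = 1 ✓
  P=0, Q=0, R=0, S=1: formula gives 0, F = 0 ✓
  P=0, Q=0, R=1, S=0: formula gives 1, but F = 0 ✗
Row (0,0,1,0) is a counterexample, so the formula is not equivalent to F.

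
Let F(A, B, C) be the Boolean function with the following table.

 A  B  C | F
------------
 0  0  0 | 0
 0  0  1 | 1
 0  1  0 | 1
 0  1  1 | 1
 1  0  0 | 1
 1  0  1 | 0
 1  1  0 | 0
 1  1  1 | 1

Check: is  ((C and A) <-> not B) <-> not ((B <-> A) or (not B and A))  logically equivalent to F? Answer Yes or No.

No

Check the formula against F row by row:
  A=0, B=0, C=0: formula gives 1, but F = 0 ✗
Row (0,0,0) is a counterexample, so the formula is not equivalent to F.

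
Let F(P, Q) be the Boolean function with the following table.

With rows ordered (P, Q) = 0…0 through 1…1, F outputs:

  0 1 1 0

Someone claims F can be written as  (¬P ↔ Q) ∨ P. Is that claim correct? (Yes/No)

No

Evaluate (¬P ↔ Q) ∨ P on each row and compare to F:
  P=0, Q=0: formula gives 0, F = 0 ✓
  P=0, Q=1: formula gives 1, F = 1 ✓
  P=1, Q=0: formula gives 1, F = 1 ✓
  P=1, Q=1: formula gives 1, but F = 0 ✗
A single disagreement suffices: at (1,1) they differ, so the formula does not compute F.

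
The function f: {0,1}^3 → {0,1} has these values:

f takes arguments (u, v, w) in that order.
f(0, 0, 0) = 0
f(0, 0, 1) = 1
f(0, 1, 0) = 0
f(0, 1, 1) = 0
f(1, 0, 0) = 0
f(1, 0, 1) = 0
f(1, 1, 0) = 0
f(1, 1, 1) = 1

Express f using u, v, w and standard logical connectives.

The 1-rows are (0,0,1), (1,1,1). Each contributes one minterm — ¬u·¬v·w; u·v·w — and their disjunction is a sum-of-products form of f.

f(u, v, w) = ((¬u ∧ ¬v) ∧ w) ∨ ((u ∧ v) ∧ w)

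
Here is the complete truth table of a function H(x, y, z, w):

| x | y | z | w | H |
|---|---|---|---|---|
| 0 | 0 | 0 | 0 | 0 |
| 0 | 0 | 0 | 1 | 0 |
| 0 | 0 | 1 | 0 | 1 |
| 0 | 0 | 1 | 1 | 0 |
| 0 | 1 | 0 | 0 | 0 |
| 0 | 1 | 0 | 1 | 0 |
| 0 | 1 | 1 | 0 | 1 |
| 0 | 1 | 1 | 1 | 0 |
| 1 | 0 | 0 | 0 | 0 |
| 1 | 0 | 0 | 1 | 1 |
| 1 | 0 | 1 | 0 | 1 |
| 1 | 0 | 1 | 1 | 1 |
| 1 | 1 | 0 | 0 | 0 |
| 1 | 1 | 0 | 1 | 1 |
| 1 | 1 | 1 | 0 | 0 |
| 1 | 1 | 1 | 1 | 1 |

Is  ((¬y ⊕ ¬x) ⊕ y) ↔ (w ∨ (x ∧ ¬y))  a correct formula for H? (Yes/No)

Check the formula against H row by row:
  x=0, y=0, z=0, w=0: formula gives 1, but H = 0 ✗
Since they disagree at (0,0,0,0), the expression is not a correct formula for H.

No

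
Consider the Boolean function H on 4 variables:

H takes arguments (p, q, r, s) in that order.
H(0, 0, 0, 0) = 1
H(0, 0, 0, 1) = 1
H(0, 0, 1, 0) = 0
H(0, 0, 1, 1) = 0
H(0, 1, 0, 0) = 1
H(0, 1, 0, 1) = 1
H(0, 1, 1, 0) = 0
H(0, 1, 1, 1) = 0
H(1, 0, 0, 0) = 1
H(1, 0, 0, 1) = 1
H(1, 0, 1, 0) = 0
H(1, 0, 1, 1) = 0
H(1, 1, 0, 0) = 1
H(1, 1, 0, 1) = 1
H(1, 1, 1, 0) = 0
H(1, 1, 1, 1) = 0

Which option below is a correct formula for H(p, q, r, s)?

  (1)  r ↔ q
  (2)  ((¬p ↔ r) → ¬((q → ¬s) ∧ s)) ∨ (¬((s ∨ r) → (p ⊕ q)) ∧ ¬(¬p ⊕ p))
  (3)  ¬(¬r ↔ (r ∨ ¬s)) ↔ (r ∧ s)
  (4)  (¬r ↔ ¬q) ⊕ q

(1) disagrees with H on (0,1,0,0) (formula → 0, table → 1); rule it out.
(2) disagrees with H on (0,0,1,0) (formula → 1, table → 0); rule it out.
(3) disagrees with H on (0,0,0,1) (formula → 0, table → 1); rule it out.
Only (4) survives; checking it on all 16 rows confirms it matches H.

4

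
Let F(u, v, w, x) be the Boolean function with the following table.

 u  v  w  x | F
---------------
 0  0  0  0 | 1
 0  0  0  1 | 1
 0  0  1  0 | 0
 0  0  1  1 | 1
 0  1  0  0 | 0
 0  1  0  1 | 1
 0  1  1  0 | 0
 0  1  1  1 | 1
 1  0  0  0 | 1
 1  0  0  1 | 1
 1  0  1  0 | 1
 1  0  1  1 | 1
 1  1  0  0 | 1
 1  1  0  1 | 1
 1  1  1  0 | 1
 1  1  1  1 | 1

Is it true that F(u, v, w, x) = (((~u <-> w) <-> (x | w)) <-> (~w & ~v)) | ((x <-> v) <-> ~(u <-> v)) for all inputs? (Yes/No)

No

Test each input against both F and the formula:
  u=0, v=0, w=0, x=0: formula gives 1, F = 1 ✓
  u=0, v=0, w=0, x=1: formula gives 1, F = 1 ✓
  u=0, v=0, w=1, x=0: formula gives 0, F = 0 ✓
  u=0, v=0, w=1, x=1: formula gives 1, F = 1 ✓
  …
  u=1, v=1, w=0, x=1: formula gives 0, but F = 1 ✗
Row (1,1,0,1) is a counterexample, so the formula is not equivalent to F.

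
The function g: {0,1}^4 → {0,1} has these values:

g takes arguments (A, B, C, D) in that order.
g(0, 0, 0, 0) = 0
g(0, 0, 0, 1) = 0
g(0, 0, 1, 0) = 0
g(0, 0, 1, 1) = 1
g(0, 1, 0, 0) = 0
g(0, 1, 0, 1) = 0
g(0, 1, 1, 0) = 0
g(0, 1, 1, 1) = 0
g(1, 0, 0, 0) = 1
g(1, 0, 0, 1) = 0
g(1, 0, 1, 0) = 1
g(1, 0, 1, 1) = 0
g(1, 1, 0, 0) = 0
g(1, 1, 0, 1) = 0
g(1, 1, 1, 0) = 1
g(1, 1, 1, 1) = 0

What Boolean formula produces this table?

Collect the rows where g=1 — (0,0,1,1), (1,0,0,0), (1,0,1,0), (1,1,1,0) — and write one minterm per row: ¬A·¬B·C·D, A·¬B·¬C·¬D, A·¬B·C·¬D, A·B·C·¬D. Their union (logical OR) reproduces the table exactly.

g(A, B, C, D) = (((((not A and not B) and C) and D) or (((A and not B) and not C) and not D)) or (((A and not B) and C) and not D)) or (((A and B) and C) and not D)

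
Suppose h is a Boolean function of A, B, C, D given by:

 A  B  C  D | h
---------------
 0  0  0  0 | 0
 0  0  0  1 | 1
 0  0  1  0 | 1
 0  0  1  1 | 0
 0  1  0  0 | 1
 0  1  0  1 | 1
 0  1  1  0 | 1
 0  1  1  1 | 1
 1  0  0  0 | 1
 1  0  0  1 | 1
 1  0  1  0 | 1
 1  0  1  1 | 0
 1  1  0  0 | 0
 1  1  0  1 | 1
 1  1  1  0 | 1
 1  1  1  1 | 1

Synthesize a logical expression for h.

There are just 4 zero rows: (0,0,0,0), (0,0,1,1), (1,0,1,1), (1,1,0,0). Their minterms are ¬A·¬B·¬C·¬D, ¬A·¬B·C·D, A·¬B·C·D, A·B·¬C·¬D; the OR of those covers precisely the 0-outputs, and negating it yields h.

h(A, B, C, D) = NOT ((((((NOT A AND NOT B) AND NOT C) AND NOT D) OR (((NOT A AND NOT B) AND C) AND D)) OR (((A AND NOT B) AND C) AND D)) OR (((A AND B) AND NOT C) AND NOT D))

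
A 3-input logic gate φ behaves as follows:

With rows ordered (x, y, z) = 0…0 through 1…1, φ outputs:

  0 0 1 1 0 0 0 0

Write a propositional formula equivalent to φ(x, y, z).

φ=1 on 2 inputs: (0,1,0), (0,1,1). Reading each as a conjunction of literals (¬x·y·¬z, ¬x·y·z) and taking the OR gives the canonical DNF.

φ(x, y, z) = ((x' · y) · z') + ((x' · y) · z)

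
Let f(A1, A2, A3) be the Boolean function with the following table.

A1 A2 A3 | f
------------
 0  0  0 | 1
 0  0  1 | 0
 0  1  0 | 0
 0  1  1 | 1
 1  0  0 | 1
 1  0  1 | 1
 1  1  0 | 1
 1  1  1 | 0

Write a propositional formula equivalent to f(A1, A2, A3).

f(A1, A2, A3) = not ((((not A1 and not A2) and A3) or ((not A1 and A2) and not A3)) or ((A1 and A2) and A3))

f is 0 on only 3 rows — (0,0,1), (0,1,0), (1,1,1). Writing each as a minterm (¬A1·¬A2·A3, ¬A1·A2·¬A3, A1·A2·A3) and OR-ing them characterizes exactly where f=0, so f is the negation of that disjunction.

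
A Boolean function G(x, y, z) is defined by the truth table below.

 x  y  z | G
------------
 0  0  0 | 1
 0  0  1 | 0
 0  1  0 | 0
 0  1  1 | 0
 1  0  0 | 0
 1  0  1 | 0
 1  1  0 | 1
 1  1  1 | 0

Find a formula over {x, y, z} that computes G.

G(x, y, z) = ((¬x ∧ ¬y) ∧ ¬z) ∨ ((x ∧ y) ∧ ¬z)

Collect the rows where G=1 — (0,0,0), (1,1,0) — and write one minterm per row: ¬x·¬y·¬z, x·y·¬z. Their union (logical OR) reproduces the table exactly.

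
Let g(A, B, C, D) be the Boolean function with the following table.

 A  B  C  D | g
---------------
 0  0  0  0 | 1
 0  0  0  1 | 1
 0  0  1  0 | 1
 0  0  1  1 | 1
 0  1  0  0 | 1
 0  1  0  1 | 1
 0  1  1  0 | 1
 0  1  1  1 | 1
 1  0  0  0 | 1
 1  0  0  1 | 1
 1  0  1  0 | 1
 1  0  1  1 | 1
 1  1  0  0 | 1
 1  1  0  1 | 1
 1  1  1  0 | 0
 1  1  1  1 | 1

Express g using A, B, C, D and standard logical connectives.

g is 0 on exactly one input, (1,1,1,0), whose minterm is A·B·C·¬D. So g is the negation of that single conjunction.

g(A, B, C, D) = not (((A and B) and C) and not D)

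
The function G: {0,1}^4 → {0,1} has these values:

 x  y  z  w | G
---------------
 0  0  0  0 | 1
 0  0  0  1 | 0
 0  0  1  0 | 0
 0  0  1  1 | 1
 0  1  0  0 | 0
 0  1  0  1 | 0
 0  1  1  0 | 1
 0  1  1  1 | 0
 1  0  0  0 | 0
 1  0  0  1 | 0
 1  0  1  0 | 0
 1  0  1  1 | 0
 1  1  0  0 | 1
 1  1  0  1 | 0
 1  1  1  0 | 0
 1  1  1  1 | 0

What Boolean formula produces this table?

G(x, y, z, w) = (((((NOT x AND NOT y) AND NOT z) AND NOT w) OR (((NOT x AND NOT y) AND z) AND w)) OR (((NOT x AND y) AND z) AND NOT w)) OR (((x AND y) AND NOT z) AND NOT w)

The 1-rows are (0,0,0,0), (0,0,1,1), (0,1,1,0), (1,1,0,0). Each contributes one minterm — ¬x·¬y·¬z·¬w; ¬x·¬y·z·w; ¬x·y·z·¬w; x·y·¬z·¬w — and their disjunction is a sum-of-products form of G.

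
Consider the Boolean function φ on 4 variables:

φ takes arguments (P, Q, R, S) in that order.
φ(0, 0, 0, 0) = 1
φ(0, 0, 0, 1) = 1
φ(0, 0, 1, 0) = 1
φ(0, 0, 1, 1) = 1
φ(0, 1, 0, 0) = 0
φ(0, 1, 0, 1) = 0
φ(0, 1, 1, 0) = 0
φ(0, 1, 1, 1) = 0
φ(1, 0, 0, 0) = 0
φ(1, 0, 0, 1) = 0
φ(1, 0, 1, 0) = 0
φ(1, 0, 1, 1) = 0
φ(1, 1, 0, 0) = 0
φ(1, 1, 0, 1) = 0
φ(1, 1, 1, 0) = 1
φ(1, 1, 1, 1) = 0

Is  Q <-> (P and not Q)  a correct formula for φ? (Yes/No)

Check the formula against φ row by row:
  P=0, Q=0, R=0, S=0: formula gives 1, φ = 1 ✓
  P=0, Q=0, R=0, S=1: formula gives 1, φ = 1 ✓
  P=0, Q=0, R=1, S=0: formula gives 1, φ = 1 ✓
  P=0, Q=0, R=1, S=1: formula gives 1, φ = 1 ✓
  …
  P=1, Q=1, R=1, S=0: formula gives 0, but φ = 1 ✗
A single disagreement suffices: at (1,1,1,0) they differ, so the formula does not compute φ.

No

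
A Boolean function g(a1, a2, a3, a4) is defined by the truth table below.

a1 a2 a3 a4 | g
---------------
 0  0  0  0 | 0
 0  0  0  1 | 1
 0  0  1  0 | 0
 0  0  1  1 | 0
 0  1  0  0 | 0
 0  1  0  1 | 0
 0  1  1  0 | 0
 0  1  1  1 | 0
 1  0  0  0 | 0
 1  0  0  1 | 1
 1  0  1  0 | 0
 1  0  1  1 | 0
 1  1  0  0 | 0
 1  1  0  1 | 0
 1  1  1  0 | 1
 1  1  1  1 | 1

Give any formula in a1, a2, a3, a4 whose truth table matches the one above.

g(a1, a2, a3, a4) = (((((not a1 and not a2) and not a3) and a4) or (((a1 and not a2) and not a3) and a4)) or (((a1 and a2) and a3) and not a4)) or (((a1 and a2) and a3) and a4)

Collect the rows where g=1 — (0,0,0,1), (1,0,0,1), (1,1,1,0), (1,1,1,1) — and write one minterm per row: ¬a1·¬a2·¬a3·a4, a1·¬a2·¬a3·a4, a1·a2·a3·¬a4, a1·a2·a3·a4. Their union (logical OR) reproduces the table exactly.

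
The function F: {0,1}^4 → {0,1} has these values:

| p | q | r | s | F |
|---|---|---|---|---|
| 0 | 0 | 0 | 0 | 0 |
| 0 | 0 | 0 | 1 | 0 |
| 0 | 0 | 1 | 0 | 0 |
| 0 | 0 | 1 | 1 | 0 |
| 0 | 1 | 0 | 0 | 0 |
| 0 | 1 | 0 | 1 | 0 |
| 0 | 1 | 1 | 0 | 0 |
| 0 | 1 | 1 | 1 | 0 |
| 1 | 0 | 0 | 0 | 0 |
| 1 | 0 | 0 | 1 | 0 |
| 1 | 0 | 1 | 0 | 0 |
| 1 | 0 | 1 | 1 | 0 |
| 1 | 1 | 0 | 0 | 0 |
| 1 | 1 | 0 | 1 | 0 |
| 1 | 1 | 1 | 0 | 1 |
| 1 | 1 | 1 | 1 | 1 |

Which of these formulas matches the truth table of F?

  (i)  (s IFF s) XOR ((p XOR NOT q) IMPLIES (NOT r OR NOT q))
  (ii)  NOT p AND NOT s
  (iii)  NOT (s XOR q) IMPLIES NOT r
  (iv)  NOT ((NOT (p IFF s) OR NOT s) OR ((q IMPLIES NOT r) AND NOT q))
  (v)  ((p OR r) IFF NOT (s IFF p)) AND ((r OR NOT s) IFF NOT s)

(ii): at (0,0,0,0) it gives 1, but F = 0 — eliminated.
(iii): at (0,0,0,0) it gives 1, but F = 0 — eliminated.
(iv): at (1,1,0,1) it gives 1, but F = 0 — eliminated.
(v): at (0,0,0,0) it gives 1, but F = 0 — eliminated.
(i) is the remaining candidate, and it agrees with F on all 16 inputs.

i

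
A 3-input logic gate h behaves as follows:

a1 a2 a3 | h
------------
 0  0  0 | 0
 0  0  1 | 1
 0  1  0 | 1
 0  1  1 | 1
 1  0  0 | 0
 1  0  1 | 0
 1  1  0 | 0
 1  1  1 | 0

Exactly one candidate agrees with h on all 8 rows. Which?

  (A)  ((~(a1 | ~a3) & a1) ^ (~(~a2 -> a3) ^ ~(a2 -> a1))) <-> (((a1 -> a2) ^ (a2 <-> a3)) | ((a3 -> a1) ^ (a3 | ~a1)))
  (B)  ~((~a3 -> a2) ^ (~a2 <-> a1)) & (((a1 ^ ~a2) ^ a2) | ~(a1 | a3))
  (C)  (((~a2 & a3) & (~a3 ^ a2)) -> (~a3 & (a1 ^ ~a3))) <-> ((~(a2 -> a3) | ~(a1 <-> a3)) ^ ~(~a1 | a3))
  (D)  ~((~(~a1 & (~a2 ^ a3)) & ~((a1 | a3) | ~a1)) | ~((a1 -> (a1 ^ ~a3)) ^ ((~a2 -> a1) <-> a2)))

C

(A): at (0,0,1) it gives 0, but h = 1 — eliminated.
(B): at (0,0,0) it gives 1, but h = 0 — eliminated.
(D): at (0,0,1) it gives 0, but h = 1 — eliminated.
Only (C) survives; checking it on all 8 rows confirms it matches h.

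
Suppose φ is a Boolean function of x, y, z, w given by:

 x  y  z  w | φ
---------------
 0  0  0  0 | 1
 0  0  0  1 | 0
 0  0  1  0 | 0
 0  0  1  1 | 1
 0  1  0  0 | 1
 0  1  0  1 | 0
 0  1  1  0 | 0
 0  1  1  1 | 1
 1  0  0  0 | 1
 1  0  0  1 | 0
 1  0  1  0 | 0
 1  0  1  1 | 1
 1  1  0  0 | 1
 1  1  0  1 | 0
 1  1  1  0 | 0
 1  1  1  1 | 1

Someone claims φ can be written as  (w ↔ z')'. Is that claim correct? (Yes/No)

Check the formula against φ row by row:
  x=0, y=0, z=0, w=0: formula gives 1, φ = 1 ✓
  x=0, y=0, z=0, w=1: formula gives 0, φ = 0 ✓
  x=0, y=0, z=1, w=0: formula gives 0, φ = 0 ✓
  x=0, y=0, z=1, w=1: formula gives 1, φ = 1 ✓
  …and likewise for the remaining 12 rows.
No disagreement on any input; they are logically equivalent.

Yes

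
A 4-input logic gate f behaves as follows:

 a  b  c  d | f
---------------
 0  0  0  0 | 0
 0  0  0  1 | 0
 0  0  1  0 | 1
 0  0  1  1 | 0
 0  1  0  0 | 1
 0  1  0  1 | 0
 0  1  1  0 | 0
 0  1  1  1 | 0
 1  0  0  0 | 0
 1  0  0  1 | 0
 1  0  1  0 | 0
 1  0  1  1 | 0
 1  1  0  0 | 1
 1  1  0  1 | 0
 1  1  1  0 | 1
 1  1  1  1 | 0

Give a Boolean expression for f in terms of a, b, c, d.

The 1-rows are (0,0,1,0), (0,1,0,0), (1,1,0,0), (1,1,1,0). Each contributes one minterm — ¬a·¬b·c·¬d; ¬a·b·¬c·¬d; a·b·¬c·¬d; a·b·c·¬d — and their disjunction is a sum-of-products form of f.

f(a, b, c, d) = (((((not a and not b) and c) and not d) or (((not a and b) and not c) and not d)) or (((a and b) and not c) and not d)) or (((a and b) and c) and not d)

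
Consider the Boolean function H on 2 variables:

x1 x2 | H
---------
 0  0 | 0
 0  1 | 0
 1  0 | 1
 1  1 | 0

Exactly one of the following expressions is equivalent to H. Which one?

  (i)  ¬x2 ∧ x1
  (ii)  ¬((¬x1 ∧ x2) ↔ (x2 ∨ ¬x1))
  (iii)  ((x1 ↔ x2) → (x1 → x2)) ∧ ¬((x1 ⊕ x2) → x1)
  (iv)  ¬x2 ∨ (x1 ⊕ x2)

(ii) disagrees with H on (0,0) (formula → 1, table → 0); rule it out.
(iii) disagrees with H on (0,1) (formula → 1, table → 0); rule it out.
(iv) disagrees with H on (0,0) (formula → 1, table → 0); rule it out.
(i) is the remaining candidate, and it agrees with H on all 4 inputs.

i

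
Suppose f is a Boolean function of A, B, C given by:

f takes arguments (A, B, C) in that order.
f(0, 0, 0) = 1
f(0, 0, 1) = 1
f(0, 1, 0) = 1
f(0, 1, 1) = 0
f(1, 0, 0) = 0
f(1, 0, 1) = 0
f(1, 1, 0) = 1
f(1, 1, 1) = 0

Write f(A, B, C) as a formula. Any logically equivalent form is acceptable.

f(A, B, C) = ((((A' · B') · C') + ((A' · B') · C)) + ((A' · B) · C')) + ((A · B) · C')

Collect the rows where f=1 — (0,0,0), (0,0,1), (0,1,0), (1,1,0) — and write one minterm per row: ¬A·¬B·¬C, ¬A·¬B·C, ¬A·B·¬C, A·B·¬C. Their union (logical OR) reproduces the table exactly.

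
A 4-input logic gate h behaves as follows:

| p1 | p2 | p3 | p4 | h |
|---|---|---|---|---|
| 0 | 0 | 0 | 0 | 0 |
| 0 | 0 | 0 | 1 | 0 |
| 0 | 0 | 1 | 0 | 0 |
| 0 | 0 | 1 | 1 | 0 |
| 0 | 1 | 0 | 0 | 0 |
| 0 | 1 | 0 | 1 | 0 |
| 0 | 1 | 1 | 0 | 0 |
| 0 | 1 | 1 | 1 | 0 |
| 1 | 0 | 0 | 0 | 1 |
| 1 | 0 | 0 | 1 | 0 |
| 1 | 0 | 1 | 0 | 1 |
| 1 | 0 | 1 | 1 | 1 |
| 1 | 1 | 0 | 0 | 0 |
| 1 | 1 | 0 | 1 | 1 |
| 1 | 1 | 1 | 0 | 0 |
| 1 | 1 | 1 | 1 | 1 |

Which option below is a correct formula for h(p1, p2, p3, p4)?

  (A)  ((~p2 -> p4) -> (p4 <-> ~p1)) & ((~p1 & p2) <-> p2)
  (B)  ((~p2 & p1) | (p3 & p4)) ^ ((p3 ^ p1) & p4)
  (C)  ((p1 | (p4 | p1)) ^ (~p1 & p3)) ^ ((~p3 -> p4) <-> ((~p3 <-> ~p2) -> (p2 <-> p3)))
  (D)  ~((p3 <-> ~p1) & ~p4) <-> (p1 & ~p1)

B

(A) fails at (0,0,0,0): the formula yields 1, h is 0.
(C) fails at (0,0,1,1): the formula yields 1, h is 0.
(D) fails at (0,0,1,0): the formula yields 1, h is 0.
Only (B) survives; checking it on all 16 rows confirms it matches h.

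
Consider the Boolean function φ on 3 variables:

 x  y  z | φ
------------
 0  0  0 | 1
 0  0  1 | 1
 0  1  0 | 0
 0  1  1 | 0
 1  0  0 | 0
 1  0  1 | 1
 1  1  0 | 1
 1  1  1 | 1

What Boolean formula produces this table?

The 0-rows are (0,1,0), (0,1,1), (1,0,0). Take each as a conjunction (¬x·y·¬z, ¬x·y·z, x·¬y·¬z), form their disjunction, and complement — that gives a formula that is 1 everywhere φ is.

φ(x, y, z) = not ((((not x and y) and not z) or ((not x and y) and z)) or ((x and not y) and not z))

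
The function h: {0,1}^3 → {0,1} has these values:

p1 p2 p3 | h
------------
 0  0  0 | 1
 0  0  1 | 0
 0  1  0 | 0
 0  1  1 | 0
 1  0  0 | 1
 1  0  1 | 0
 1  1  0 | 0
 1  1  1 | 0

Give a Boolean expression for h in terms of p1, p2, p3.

h(p1, p2, p3) = ((not p1 and not p2) and not p3) or ((p1 and not p2) and not p3)

Collect the rows where h=1 — (0,0,0), (1,0,0) — and write one minterm per row: ¬p1·¬p2·¬p3, p1·¬p2·¬p3. Their union (logical OR) reproduces the table exactly.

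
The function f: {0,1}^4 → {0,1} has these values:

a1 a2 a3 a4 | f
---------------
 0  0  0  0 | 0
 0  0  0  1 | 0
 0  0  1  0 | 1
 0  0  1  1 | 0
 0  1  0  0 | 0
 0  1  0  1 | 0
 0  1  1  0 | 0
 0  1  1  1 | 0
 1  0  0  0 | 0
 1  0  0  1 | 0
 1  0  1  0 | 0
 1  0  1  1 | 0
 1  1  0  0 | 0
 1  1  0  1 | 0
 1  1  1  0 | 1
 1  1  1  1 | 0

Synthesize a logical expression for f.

f(a1, a2, a3, a4) = (((a1' · a2') · a3) · a4') + (((a1 · a2) · a3) · a4')

The 1-rows are (0,0,1,0), (1,1,1,0). Each contributes one minterm — ¬a1·¬a2·a3·¬a4; a1·a2·a3·¬a4 — and their disjunction is a sum-of-products form of f.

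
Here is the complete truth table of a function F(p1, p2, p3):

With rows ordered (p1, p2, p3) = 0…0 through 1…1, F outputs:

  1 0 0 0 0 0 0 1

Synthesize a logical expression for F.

F(p1, p2, p3) = ((~p1 & ~p2) & ~p3) | ((p1 & p2) & p3)

Collect the rows where F=1 — (0,0,0), (1,1,1) — and write one minterm per row: ¬p1·¬p2·¬p3, p1·p2·p3. Their union (logical OR) reproduces the table exactly.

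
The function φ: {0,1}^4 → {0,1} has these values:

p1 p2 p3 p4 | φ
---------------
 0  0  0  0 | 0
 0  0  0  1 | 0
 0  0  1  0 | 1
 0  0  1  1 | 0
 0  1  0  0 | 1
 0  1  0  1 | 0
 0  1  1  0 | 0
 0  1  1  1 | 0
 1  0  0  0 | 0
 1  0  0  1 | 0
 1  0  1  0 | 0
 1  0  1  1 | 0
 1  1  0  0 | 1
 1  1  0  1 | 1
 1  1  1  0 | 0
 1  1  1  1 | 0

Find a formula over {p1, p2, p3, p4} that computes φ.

φ=1 on 4 inputs: (0,0,1,0), (0,1,0,0), (1,1,0,0), (1,1,0,1). Reading each as a conjunction of literals (¬p1·¬p2·p3·¬p4, ¬p1·p2·¬p3·¬p4, p1·p2·¬p3·¬p4, p1·p2·¬p3·p4) and taking the OR gives the canonical DNF.

φ(p1, p2, p3, p4) = (((((¬p1 ∧ ¬p2) ∧ p3) ∧ ¬p4) ∨ (((¬p1 ∧ p2) ∧ ¬p3) ∧ ¬p4)) ∨ (((p1 ∧ p2) ∧ ¬p3) ∧ ¬p4)) ∨ (((p1 ∧ p2) ∧ ¬p3) ∧ p4)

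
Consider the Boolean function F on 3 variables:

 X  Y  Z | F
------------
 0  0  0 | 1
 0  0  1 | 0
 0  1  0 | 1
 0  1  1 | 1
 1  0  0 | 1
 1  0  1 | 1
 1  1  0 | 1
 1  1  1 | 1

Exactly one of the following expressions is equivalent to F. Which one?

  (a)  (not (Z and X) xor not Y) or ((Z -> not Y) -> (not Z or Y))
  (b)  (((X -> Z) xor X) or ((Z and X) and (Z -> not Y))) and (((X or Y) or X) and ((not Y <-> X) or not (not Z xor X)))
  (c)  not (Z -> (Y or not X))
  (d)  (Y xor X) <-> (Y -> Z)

a

(b): at (0,0,0) it gives 0, but F = 1 — eliminated.
(c): at (0,0,0) it gives 0, but F = 1 — eliminated.
(d): at (0,0,0) it gives 0, but F = 1 — eliminated.
That leaves (a). Evaluating it on every row reproduces the table of F exactly.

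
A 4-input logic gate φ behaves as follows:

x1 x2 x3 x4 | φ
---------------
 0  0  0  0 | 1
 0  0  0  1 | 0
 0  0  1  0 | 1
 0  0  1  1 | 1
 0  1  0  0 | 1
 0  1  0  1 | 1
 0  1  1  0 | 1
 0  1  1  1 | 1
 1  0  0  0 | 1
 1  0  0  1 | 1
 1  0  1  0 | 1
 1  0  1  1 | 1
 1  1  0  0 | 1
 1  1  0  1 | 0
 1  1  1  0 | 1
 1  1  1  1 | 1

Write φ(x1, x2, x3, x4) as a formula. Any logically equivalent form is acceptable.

There are just 2 zero rows: (0,0,0,1), (1,1,0,1). Their minterms are ¬x1·¬x2·¬x3·x4, x1·x2·¬x3·x4; the OR of those covers precisely the 0-outputs, and negating it yields φ.

φ(x1, x2, x3, x4) = ~((((~x1 & ~x2) & ~x3) & x4) | (((x1 & x2) & ~x3) & x4))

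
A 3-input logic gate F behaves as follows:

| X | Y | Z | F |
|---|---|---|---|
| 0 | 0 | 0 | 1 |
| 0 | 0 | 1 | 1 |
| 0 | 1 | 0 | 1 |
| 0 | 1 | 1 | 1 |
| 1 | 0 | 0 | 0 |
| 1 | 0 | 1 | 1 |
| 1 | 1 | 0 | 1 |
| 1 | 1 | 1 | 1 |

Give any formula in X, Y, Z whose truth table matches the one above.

F is 0 on exactly one input, (1,0,0), whose minterm is X·¬Y·¬Z. So F is the negation of that single conjunction.

F(X, Y, Z) = NOT ((X AND NOT Y) AND NOT Z)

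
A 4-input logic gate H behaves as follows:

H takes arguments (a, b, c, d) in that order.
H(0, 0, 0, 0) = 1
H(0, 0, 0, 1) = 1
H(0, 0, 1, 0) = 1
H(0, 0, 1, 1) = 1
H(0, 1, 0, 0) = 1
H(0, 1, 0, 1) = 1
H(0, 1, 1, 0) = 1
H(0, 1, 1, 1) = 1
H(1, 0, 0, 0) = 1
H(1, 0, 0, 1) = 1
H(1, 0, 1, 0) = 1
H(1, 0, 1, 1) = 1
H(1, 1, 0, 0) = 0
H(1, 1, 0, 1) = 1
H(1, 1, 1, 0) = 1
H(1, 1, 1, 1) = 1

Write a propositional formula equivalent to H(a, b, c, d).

H is 0 on exactly one input, (1,1,0,0), whose minterm is a·b·¬c·¬d. So H is the negation of that single conjunction.

H(a, b, c, d) = ¬(((a ∧ b) ∧ ¬c) ∧ ¬d)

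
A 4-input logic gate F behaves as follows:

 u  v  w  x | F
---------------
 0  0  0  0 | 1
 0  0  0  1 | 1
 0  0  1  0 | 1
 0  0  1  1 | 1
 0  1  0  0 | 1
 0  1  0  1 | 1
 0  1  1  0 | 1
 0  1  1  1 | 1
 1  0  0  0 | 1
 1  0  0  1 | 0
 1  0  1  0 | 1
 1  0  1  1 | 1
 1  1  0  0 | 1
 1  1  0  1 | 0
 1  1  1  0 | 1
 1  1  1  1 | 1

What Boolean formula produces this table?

There are just 2 zero rows: (1,0,0,1), (1,1,0,1). Their minterms are u·¬v·¬w·x, u·v·¬w·x; the OR of those covers precisely the 0-outputs, and negating it yields F.

F(u, v, w, x) = ¬((((u ∧ ¬v) ∧ ¬w) ∧ x) ∨ (((u ∧ v) ∧ ¬w) ∧ x))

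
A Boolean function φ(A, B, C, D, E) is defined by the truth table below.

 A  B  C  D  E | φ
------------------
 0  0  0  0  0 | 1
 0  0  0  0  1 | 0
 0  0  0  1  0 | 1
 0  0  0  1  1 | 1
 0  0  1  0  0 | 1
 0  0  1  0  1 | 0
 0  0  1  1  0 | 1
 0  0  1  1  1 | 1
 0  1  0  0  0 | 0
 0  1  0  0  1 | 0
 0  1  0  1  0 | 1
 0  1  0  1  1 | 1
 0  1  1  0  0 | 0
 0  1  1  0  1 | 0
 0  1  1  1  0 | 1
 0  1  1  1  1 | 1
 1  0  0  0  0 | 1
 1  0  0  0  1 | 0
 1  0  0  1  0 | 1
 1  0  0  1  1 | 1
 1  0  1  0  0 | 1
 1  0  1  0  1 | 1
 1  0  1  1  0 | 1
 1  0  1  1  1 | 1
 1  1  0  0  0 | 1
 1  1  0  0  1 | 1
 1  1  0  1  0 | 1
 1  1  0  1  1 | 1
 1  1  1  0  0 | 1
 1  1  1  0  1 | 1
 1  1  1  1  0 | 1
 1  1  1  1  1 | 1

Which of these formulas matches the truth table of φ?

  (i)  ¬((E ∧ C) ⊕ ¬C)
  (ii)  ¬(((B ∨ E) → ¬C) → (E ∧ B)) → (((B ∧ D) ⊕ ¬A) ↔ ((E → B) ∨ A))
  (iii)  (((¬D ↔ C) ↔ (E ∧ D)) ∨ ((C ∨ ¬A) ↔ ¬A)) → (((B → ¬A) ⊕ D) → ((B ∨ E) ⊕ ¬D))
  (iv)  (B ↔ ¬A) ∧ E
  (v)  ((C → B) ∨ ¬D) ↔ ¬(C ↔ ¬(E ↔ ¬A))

(i): at (0,0,0,0,0) it gives 0, but φ = 1 — eliminated.
(ii): at (0,0,0,1,1) it gives 0, but φ = 1 — eliminated.
(iv): at (0,0,0,0,0) it gives 0, but φ = 1 — eliminated.
(v): at (0,0,0,1,1) it gives 0, but φ = 1 — eliminated.
(iii) is the remaining candidate, and it agrees with φ on all 32 inputs.

iii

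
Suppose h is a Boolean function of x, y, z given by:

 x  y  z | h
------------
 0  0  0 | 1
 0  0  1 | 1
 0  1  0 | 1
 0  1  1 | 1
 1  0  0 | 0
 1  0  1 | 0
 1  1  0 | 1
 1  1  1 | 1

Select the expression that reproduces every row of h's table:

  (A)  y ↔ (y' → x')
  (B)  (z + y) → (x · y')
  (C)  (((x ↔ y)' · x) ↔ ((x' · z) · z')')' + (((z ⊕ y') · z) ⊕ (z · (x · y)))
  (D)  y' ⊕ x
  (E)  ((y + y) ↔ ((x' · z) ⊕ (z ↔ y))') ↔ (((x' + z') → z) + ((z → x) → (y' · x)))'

(A) fails at (0,0,0): the formula yields 0, h is 1.
(B) fails at (0,0,1): the formula yields 0, h is 1.
(D) fails at (0,1,0): the formula yields 0, h is 1.
(E) fails at (0,0,1): the formula yields 0, h is 1.
That leaves (C). Evaluating it on every row reproduces the table of h exactly.

C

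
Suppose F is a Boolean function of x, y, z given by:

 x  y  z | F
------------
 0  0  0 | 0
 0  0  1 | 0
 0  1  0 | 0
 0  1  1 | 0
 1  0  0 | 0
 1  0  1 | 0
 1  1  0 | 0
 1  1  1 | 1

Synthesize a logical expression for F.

F(x, y, z) = (x ∧ y) ∧ z

The output is 1 only when every input is 1 — the AND of all inputs.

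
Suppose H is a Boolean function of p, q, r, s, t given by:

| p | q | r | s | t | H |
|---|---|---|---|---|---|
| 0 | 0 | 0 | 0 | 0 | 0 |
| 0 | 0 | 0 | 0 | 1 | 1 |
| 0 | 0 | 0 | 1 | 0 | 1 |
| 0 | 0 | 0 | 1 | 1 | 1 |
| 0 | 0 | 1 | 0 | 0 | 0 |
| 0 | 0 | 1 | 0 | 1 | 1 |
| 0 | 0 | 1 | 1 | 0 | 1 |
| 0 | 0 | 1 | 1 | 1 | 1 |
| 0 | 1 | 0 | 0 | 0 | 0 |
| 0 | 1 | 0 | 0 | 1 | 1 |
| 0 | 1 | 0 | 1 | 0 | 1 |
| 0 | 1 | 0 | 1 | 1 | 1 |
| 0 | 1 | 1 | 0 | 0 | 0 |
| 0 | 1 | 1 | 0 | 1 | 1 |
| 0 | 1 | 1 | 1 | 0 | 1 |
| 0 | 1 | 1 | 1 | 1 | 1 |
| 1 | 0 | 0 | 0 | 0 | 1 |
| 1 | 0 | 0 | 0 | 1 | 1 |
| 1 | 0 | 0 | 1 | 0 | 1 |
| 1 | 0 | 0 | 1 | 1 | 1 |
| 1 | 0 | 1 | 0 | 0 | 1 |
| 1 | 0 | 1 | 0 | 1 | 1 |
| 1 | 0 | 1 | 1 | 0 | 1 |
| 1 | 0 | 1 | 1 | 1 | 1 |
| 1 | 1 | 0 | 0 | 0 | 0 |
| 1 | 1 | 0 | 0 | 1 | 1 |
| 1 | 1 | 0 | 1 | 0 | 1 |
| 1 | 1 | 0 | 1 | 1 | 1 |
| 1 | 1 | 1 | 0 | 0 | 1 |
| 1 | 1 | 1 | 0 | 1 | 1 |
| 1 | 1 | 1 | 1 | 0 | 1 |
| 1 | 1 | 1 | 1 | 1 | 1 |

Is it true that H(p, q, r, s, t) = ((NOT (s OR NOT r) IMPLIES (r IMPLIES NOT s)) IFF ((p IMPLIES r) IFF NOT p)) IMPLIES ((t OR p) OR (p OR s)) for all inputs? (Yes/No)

No

Test each input against both H and the formula:
  p=0, q=0, r=0, s=0, t=0: formula gives 0, H = 0 ✓
  p=0, q=0, r=0, s=0, t=1: formula gives 1, H = 1 ✓
  p=0, q=0, r=0, s=1, t=0: formula gives 1, H = 1 ✓
  p=0, q=0, r=0, s=1, t=1: formula gives 1, H = 1 ✓
  …
  p=1, q=1, r=0, s=0, t=0: formula gives 1, but H = 0 ✗
A single disagreement suffices: at (1,1,0,0,0) they differ, so the formula does not compute H.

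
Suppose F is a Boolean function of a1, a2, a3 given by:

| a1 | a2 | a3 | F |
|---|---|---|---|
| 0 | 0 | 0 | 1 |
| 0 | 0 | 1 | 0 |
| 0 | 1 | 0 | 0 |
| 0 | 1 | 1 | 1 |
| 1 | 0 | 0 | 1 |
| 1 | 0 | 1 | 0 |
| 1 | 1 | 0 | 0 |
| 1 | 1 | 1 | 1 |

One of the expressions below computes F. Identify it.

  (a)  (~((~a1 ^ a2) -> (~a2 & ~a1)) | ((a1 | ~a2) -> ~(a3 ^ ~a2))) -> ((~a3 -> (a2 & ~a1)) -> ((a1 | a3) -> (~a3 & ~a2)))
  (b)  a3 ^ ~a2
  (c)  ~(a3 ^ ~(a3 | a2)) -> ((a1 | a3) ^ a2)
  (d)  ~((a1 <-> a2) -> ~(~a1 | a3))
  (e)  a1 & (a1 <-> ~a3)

b

(a) disagrees with F on (0,1,0) (formula → 1, table → 0); rule it out.
(c) disagrees with F on (0,0,1) (formula → 1, table → 0); rule it out.
(d) disagrees with F on (0,0,1) (formula → 1, table → 0); rule it out.
(e) disagrees with F on (0,0,0) (formula → 0, table → 1); rule it out.
That leaves (b). Evaluating it on every row reproduces the table of F exactly.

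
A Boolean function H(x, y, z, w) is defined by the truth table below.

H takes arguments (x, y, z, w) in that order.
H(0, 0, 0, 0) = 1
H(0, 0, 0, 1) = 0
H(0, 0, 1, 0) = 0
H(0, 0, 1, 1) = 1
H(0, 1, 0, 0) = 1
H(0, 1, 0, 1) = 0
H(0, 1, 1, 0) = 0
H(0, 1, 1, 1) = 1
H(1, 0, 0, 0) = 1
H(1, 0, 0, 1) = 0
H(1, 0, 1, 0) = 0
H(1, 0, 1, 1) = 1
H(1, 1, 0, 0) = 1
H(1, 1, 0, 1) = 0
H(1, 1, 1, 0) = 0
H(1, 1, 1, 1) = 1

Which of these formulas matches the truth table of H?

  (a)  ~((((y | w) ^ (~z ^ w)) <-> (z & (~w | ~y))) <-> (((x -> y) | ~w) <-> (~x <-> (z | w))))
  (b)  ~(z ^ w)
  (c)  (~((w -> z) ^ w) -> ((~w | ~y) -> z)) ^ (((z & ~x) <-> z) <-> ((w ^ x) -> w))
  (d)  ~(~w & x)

(a) fails at (0,0,0,0): the formula yields 0, H is 1.
(c) fails at (0,0,0,0): the formula yields 0, H is 1.
(d) fails at (0,0,0,1): the formula yields 1, H is 0.
Only (b) survives; checking it on all 16 rows confirms it matches H.

b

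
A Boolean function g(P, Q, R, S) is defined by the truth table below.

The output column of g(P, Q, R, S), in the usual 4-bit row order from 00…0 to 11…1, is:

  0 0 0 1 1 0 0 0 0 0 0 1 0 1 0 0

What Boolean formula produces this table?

Collect the rows where g=1 — (0,0,1,1), (0,1,0,0), (1,0,1,1), (1,1,0,1) — and write one minterm per row: ¬P·¬Q·R·S, ¬P·Q·¬R·¬S, P·¬Q·R·S, P·Q·¬R·S. Their union (logical OR) reproduces the table exactly.

g(P, Q, R, S) = (((((NOT P AND NOT Q) AND R) AND S) OR (((NOT P AND Q) AND NOT R) AND NOT S)) OR (((P AND NOT Q) AND R) AND S)) OR (((P AND Q) AND NOT R) AND S)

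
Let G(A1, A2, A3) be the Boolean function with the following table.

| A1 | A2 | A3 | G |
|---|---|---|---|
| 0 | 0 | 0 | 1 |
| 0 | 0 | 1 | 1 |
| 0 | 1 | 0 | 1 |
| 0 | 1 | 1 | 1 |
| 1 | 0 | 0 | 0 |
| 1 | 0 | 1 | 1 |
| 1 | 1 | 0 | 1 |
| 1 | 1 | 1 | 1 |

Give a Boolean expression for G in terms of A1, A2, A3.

G(A1, A2, A3) = ¬((A1 ∧ ¬A2) ∧ ¬A3)

Only row (1,0,0) gives 0. So G is 1 everywhere except there — the complement of the minterm A1·¬A2·¬A3.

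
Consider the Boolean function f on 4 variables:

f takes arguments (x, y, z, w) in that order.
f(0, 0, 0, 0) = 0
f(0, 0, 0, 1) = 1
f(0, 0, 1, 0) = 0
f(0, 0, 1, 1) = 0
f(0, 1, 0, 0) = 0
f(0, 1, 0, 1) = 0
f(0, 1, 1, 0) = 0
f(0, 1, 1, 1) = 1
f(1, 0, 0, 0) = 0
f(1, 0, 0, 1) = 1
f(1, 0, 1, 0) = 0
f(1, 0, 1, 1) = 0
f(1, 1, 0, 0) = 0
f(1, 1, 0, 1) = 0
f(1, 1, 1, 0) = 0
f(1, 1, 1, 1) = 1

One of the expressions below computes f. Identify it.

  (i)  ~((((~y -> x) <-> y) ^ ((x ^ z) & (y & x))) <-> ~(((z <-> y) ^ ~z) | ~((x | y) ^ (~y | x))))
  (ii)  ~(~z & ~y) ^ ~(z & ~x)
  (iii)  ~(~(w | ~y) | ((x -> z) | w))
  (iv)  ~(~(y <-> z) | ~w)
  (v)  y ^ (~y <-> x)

(i) fails at (0,0,0,1): the formula yields 0, f is 1.
(ii) fails at (0,0,0,0): the formula yields 1, f is 0.
(iii) fails at (0,0,0,1): the formula yields 0, f is 1.
(v) fails at (0,0,0,1): the formula yields 0, f is 1.
(iv) is the remaining candidate, and it agrees with f on all 16 inputs.

iv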